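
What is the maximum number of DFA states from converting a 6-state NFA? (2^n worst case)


NFA has 6 states
Subset construction: each DFA state = subset of NFA states
Maximum subsets = 2^6
2^6 = 64

64


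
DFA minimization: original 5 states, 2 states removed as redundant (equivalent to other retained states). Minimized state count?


Original DFA: 5 states
Redundant states removed: 2
Minimized states = original - removed
= 5 - 2
= 3

3


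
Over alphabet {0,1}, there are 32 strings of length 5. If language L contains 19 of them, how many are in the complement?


Alphabet: {0,1}
String length: 5
Total strings of length 5 = 2^5 = 32
Strings in L = 19
Complement = total - |L|
= 32 - 19
= 13

13


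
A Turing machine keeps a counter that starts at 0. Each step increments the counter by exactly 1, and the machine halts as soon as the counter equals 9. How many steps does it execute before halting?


Counter starts at 0. Counting sequence:
  Step 1: counter = 1
  Step 2: counter = 2
  Step 3: counter = 3
  Step 4: counter = 4
  Step 5: counter = 5
  Step 6: counter = 6
  ...
  Step 9: counter = 9
Counter reached 9 -> halt
Total steps = 9

9


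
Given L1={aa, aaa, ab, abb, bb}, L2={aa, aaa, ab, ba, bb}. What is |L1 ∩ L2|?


L1 = {aa, aaa, ab, abb, bb}
L2 = {aa, aaa, ab, ba, bb}
Checking each string in L1 against L2:
  'aa': in L2? Yes
  'aaa': in L2? Yes
  'ab': in L2? Yes
  'abb': in L2? No
  'bb': in L2? Yes
Intersection = {aa, aaa, ab, bb}
|L1 ∩ L2| = 4

4


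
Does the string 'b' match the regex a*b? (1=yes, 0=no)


Pattern: a*b
String: 'b'
Pattern requires: zero or more 'a's followed by exactly one 'b'
Found 0 leading 'a's
Remaining: 'b'
Remaining is exactly 'b' -> match
Result: 1

1


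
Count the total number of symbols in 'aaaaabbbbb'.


String: 'aaaaabbbbb'
Counting characters:
  'a' appears 5 time(s)
  'b' appears 5 time(s)
Total length = 5 + 5 = 10

10


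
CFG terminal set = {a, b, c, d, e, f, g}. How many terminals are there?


Terminal symbols: a, b, c, d, e, f, g
Counting each: a (#1), b (#2), c (#3), d (#4), e (#5), f (#6), g (#7)
Total = 7

7


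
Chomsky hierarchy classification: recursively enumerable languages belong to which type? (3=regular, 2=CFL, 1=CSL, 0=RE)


Chomsky hierarchy levels:
  Type 3: Regular (DFA/NFA/regex)
  Type 2: Context-free (PDA)
  Type 1: Context-sensitive
  Type 0: Recursively enumerable (TM)
'recursively enumerable' corresponds to Type 0

0


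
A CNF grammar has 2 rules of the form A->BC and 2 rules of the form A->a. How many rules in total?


CNF allows two rule forms:
  A -> BC (binary): 2 rules
  A -> a (terminal): 2 rules
Total = 2 + 2 = 4

4


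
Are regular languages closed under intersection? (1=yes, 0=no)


Regular languages are closed under all standard operations:
- Union: Yes (product construction)
- Intersection: Yes (product construction)
- Complement: Yes (swap accept/reject)
- Concatenation: Yes (NFA construction)
Operation: intersection -> Closed

1


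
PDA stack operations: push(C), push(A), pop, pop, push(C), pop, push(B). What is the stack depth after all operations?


Tracing stack operations:
  push(C) -> stack = [C], depth=1
  push(A) -> stack = [C,A], depth=2
  pop -> removed A, stack = [C], depth=1
  pop -> removed C, stack = [], depth=0
  push(C) -> stack = [C], depth=1
  pop -> removed C, stack = [], depth=0
  push(B) -> stack = [B], depth=1
Final depth = 1

1


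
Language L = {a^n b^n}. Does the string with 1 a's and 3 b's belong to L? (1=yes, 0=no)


Language requires equal numbers of a's and b's
PDA pushes for each 'a', pops for each 'b'
Number of a's = 1
Number of b's = 3
1 != 3 -> Reject

0


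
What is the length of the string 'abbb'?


String: 'abbb'
Counting characters:
  'a' appears 1 time(s)
  'b' appears 3 time(s)
Total length = 1 + 3 = 4

4


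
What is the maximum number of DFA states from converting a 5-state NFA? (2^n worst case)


NFA has 5 states
Subset construction: each DFA state = subset of NFA states
Maximum subsets = 2^5
2^5 = 32

32


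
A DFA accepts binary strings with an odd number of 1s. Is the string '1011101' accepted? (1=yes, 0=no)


DFA has 2 states: q_even (start, accept=no) and q_odd
Processing string '1011101' character by character:
  Position 0: read '1', 1-count=1 -> q_odd
  Position 1: read '0', 1-count=1 -> q_odd (no change)
  Position 2: read '1', 1-count=2 -> q_even
  Position 3: read '1', 1-count=3 -> q_odd
  Position 4: read '1', 1-count=4 -> q_even
  Position 5: read '0', 1-count=4 -> q_even (no change)
  Position 6: read '1', 1-count=5 -> q_odd
Final state: q_odd, total 1s = 5 (odd); the DFA requires an odd count -> accept

1


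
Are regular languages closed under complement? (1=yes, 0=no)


Regular languages are closed under:
- Union (DFA product construction)
- Intersection (DFA product construction)
- Complement (swap accept/reject states)
- Concatenation (NFA construction)
- Kleene star (NFA construction)
complement is in this list
Therefore: closed

1


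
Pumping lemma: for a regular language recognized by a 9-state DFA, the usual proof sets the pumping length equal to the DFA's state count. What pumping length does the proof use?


Pumping lemma for regular languages (standard proof):
Take p = |Q|, the number of DFA states.
Any string of length >= |Q| passes through |Q|+1 states while reading its first |Q| symbols,
so by pigeonhole some state repeats, giving the loop that can be pumped.
Here |Q| = 9
Therefore the proof uses p = 9

9


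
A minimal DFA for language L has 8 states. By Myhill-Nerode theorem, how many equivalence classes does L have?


Myhill-Nerode theorem:
Number of equivalence classes = number of states in minimal DFA
Minimal DFA states = 8
Therefore equivalence classes = 8

8


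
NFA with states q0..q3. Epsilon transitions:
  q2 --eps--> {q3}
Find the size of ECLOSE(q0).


Starting from q0
Initialize closure = {q0}
q0 has no outgoing epsilon transitions -> nothing to add
Final closure: {q0}
Size = 1

1


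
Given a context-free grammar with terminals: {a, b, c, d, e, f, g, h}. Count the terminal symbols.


Terminal symbols: a, b, c, d, e, f, g, h
Counting each: a (#1), b (#2), c (#3), d (#4), e (#5), f (#6), g (#7), h (#8)
Total = 8

8


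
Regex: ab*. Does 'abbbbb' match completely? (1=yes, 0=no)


Pattern: ab*
String: 'abbbbb'
Pattern requires: exactly one 'a' followed by zero or more 'b's
First char is 'a' -> OK
Rest 'bbbbb': all b's? Yes
Result: 1

1


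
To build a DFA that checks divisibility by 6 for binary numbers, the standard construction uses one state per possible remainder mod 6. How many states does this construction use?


Divisibility by 6 is tracked via the remainder mod 6: 0, 1, ..., 5
The construction assigns one state to each remainder
Number of remainders = 6

6


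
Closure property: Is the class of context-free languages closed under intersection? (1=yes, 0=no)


CFL closure properties:
  Closed under: union, concatenation, Kleene star
  NOT closed under: intersection, complement
Operation 'intersection' is in not-closed list -> No (not closed)

0


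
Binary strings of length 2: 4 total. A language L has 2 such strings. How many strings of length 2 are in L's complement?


Alphabet: {0,1}
String length: 2
Total strings of length 2 = 2^2 = 4
Strings in L = 2
Complement = total - |L|
= 4 - 2
= 2

2


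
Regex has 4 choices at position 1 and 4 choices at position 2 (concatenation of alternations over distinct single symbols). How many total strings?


First group: 4 alternatives
Second group: 4 alternatives
Concatenation: each choice from group 1 pairs with each from group 2
Total = 4 x 4 = 16

16


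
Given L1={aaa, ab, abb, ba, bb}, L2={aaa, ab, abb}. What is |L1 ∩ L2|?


L1 = {aaa, ab, abb, ba, bb}
L2 = {aaa, ab, abb}
Checking each string in L1 against L2:
  'aaa': in L2? Yes
  'ab': in L2? Yes
  'abb': in L2? Yes
  'ba': in L2? No
  'bb': in L2? No
Intersection = {aaa, ab, abb}
|L1 ∩ L2| = 3

3


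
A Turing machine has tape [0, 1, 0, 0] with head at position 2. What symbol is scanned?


Tape: [0, 1, 0, 0]
Positions: 0 1 2 3
Values:    0 1 0 0
Head at position 2
tape[2] = 0

0


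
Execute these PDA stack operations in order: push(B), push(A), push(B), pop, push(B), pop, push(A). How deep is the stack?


Tracing stack operations:
  push(B) -> stack = [B], depth=1
  push(A) -> stack = [B,A], depth=2
  push(B) -> stack = [B,A,B], depth=3
  pop -> removed B, stack = [B,A], depth=2
  push(B) -> stack = [B,A,B], depth=3
  pop -> removed B, stack = [B,A], depth=2
  push(A) -> stack = [B,A,A], depth=3
Final depth = 3

3


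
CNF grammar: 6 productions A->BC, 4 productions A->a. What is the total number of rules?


CNF allows two rule forms:
  A -> BC (binary): 6 rules
  A -> a (terminal): 4 rules
Total = 6 + 4 = 10

10


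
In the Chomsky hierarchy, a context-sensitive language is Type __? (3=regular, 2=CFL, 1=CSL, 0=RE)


Chomsky hierarchy levels:
  Type 3: Regular (DFA/NFA/regex)
  Type 2: Context-free (PDA)
  Type 1: Context-sensitive
  Type 0: Recursively enumerable (TM)
'context-sensitive' corresponds to Type 1

1


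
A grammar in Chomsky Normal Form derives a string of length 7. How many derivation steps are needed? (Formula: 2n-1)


Chomsky Normal Form derivation:
String length n = 7
Each step either:
  - Splits a nonterminal into two (n-1 such steps)
  - Converts a nonterminal to terminal (n such steps)
Total = (n-1) + n = 2n - 1
= 2(7) - 1
= 14 - 1
= 13

13


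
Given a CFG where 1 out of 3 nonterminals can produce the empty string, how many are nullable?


Nonterminals: {S, A, B}
A nonterminal is nullable if it can derive epsilon
Counting nullable nonterminals: 1
Total nullable = 1

1


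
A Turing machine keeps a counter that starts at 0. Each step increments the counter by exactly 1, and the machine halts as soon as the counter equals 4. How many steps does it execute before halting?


Counter starts at 0. Counting sequence:
  Step 1: counter = 1
  Step 2: counter = 2
  Step 3: counter = 3
  Step 4: counter = 4
Counter reached 4 -> halt
Total steps = 4

4


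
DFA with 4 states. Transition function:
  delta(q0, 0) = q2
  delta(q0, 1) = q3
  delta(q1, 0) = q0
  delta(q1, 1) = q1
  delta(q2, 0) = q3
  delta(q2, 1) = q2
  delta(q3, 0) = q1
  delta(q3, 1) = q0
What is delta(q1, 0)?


Looking up transition function:
delta(q1, 0) in the table
Row: q1, Column: 0
Result: q0

q0


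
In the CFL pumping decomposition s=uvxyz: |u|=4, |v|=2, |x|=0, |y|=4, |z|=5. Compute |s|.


|s| = |u| + |v| + |x| + |y| + |z|
= 4 + 2 + 0 + 4 + 5
= 6 + 0 + 9
= 6 + 9
= 15

15


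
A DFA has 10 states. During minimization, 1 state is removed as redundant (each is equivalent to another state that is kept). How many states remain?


Original DFA: 10 states
Redundant states removed: 1
Minimized states = original - removed
= 10 - 1
= 9

9


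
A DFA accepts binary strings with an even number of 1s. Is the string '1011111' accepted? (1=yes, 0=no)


DFA has 2 states: q_even (start, accept=yes) and q_odd
Processing string '1011111' character by character:
  Position 0: read '1', 1-count=1 -> q_odd
  Position 1: read '0', 1-count=1 -> q_odd (no change)
  Position 2: read '1', 1-count=2 -> q_even
  Position 3: read '1', 1-count=3 -> q_odd
  Position 4: read '1', 1-count=4 -> q_even
  Position 5: read '1', 1-count=5 -> q_odd
  Position 6: read '1', 1-count=6 -> q_even
Final state: q_even, total 1s = 6 (even); the DFA requires an even count -> accept

1


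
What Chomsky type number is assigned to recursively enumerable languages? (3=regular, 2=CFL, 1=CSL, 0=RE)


Chomsky hierarchy levels:
  Type 3: Regular (DFA/NFA/regex)
  Type 2: Context-free (PDA)
  Type 1: Context-sensitive
  Type 0: Recursively enumerable (TM)
'recursively enumerable' corresponds to Type 0

0


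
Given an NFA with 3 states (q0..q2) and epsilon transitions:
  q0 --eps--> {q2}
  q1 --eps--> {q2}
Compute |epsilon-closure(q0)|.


Starting from q0
Initialize closure = {q0}
Follow epsilon from q0 -> add q2
Final closure: {q0, q2}
Size = 2

2


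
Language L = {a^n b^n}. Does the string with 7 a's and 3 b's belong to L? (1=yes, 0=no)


Language requires equal numbers of a's and b's
PDA pushes for each 'a', pops for each 'b'
Number of a's = 7
Number of b's = 3
7 != 3 -> Reject

0


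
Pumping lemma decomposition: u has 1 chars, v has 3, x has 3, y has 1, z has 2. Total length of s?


|s| = |u| + |v| + |x| + |y| + |z|
= 1 + 3 + 3 + 1 + 2
= 4 + 3 + 3
= 7 + 3
= 10

10


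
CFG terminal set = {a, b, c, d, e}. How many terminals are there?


Terminal symbols: a, b, c, d, e
Counting each: a (#1), b (#2), c (#3), d (#4), e (#5)
Total = 5

5


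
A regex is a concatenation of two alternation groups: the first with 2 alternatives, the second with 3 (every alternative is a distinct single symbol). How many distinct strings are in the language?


First group: 2 alternatives
Second group: 3 alternatives
Concatenation: each choice from group 1 pairs with each from group 2
Total = 2 x 3 = 6

6


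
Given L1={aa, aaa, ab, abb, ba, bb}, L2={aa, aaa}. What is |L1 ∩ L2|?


L1 = {aa, aaa, ab, abb, ba, bb}
L2 = {aa, aaa}
Checking each string in L1 against L2:
  'aa': in L2? Yes
  'aaa': in L2? Yes
  'ab': in L2? No
  'abb': in L2? No
  'ba': in L2? No
  'bb': in L2? No
Intersection = {aa, aaa}
|L1 ∩ L2| = 2

2


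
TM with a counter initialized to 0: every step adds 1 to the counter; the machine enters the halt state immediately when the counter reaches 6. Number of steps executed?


Counter starts at 0. Counting sequence:
  Step 1: counter = 1
  Step 2: counter = 2
  Step 3: counter = 3
  Step 4: counter = 4
  Step 5: counter = 5
  Step 6: counter = 6
Counter reached 6 -> halt
Total steps = 6

6


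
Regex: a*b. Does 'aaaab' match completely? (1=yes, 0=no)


Pattern: a*b
String: 'aaaab'
Pattern requires: zero or more 'a's followed by exactly one 'b'
Found 4 leading 'a's
Remaining: 'b'
Remaining is exactly 'b' -> match
Result: 1

1


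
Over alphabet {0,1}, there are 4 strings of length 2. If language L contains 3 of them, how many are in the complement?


Alphabet: {0,1}
String length: 2
Total strings of length 2 = 2^2 = 4
Strings in L = 3
Complement = total - |L|
= 4 - 3
= 1

1


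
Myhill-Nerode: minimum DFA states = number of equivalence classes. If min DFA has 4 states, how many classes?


Myhill-Nerode theorem:
Number of equivalence classes = number of states in minimal DFA
Minimal DFA states = 4
Therefore equivalence classes = 4

4


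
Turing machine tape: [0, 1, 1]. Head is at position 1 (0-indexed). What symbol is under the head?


Tape: [0, 1, 1]
Positions: 0 1 2
Values:    0 1 1
Head at position 1
tape[1] = 1

1


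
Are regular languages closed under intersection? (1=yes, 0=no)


Regular languages are closed under all standard operations:
- Union: Yes (product construction)
- Intersection: Yes (product construction)
- Complement: Yes (swap accept/reject)
- Concatenation: Yes (NFA construction)
Operation: intersection -> Closed

1


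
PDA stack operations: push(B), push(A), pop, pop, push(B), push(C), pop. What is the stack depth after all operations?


Tracing stack operations:
  push(B) -> stack = [B], depth=1
  push(A) -> stack = [B,A], depth=2
  pop -> removed A, stack = [B], depth=1
  pop -> removed B, stack = [], depth=0
  push(B) -> stack = [B], depth=1
  push(C) -> stack = [B,C], depth=2
  pop -> removed C, stack = [B], depth=1
Final depth = 1

1


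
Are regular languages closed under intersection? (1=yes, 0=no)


Regular languages are closed under:
- Union (DFA product construction)
- Intersection (DFA product construction)
- Complement (swap accept/reject states)
- Concatenation (NFA construction)
- Kleene star (NFA construction)
intersection is in this list
Therefore: closed

1


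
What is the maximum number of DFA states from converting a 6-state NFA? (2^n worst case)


NFA has 6 states
Subset construction: each DFA state = subset of NFA states
Maximum subsets = 2^6
2^6 = 64

64


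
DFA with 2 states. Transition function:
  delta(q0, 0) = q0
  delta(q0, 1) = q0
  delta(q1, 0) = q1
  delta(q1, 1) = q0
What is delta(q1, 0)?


Looking up transition function:
delta(q1, 0) in the table
Row: q1, Column: 0
Result: q1

q1


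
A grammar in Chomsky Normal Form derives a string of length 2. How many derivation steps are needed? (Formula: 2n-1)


Chomsky Normal Form derivation:
String length n = 2
Each step either:
  - Splits a nonterminal into two (n-1 such steps)
  - Converts a nonterminal to terminal (n such steps)
Total = (n-1) + n = 2n - 1
= 2(2) - 1
= 4 - 1
= 3

3


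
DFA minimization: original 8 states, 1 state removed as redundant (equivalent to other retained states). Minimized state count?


Original DFA: 8 states
Redundant states removed: 1
Minimized states = original - removed
= 8 - 1
= 7

7


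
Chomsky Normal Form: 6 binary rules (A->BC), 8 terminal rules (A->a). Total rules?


CNF allows two rule forms:
  A -> BC (binary): 6 rules
  A -> a (terminal): 8 rules
Total = 6 + 8 = 14

14


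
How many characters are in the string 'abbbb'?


String: 'abbbb'
Counting characters:
  'a' appears 1 time(s)
  'b' appears 4 time(s)
Total length = 1 + 4 = 5

5


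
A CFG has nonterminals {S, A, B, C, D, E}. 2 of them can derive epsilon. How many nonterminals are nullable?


Nonterminals: {S, A, B, C, D, E}
A nonterminal is nullable if it can derive epsilon
Counting nullable nonterminals: 2
Total nullable = 2

2


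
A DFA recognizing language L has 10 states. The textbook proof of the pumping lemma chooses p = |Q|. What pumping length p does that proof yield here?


Pumping lemma for regular languages (standard proof):
Take p = |Q|, the number of DFA states.
Any string of length >= |Q| passes through |Q|+1 states while reading its first |Q| symbols,
so by pigeonhole some state repeats, giving the loop that can be pumped.
Here |Q| = 10
Therefore the proof uses p = 10

10


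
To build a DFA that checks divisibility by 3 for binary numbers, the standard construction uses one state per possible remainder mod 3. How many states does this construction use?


Divisibility by 3 is tracked via the remainder mod 3: 0, 1, ..., 2
The construction assigns one state to each remainder
Number of remainders = 3

3


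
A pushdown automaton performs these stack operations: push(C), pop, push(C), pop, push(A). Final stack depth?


Tracing stack operations:
  push(C) -> stack = [C], depth=1
  pop -> removed C, stack = [], depth=0
  push(C) -> stack = [C], depth=1
  pop -> removed C, stack = [], depth=0
  push(A) -> stack = [A], depth=1
Final depth = 1

1


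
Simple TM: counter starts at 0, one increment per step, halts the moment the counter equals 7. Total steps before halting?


Counter starts at 0. Counting sequence:
  Step 1: counter = 1
  Step 2: counter = 2
  Step 3: counter = 3
  Step 4: counter = 4
  Step 5: counter = 5
  Step 6: counter = 6
  Step 7: counter = 7
Counter reached 7 -> halt
Total steps = 7

7


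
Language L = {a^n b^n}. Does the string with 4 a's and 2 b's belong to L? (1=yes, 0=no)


Language requires equal numbers of a's and b's
PDA pushes for each 'a', pops for each 'b'
Number of a's = 4
Number of b's = 2
4 != 2 -> Reject

0


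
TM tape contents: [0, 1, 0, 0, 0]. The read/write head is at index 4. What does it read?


Tape: [0, 1, 0, 0, 0]
Positions: 0 1 2 3 4
Values:    0 1 0 0 0
Head at position 4
tape[4] = 0

0


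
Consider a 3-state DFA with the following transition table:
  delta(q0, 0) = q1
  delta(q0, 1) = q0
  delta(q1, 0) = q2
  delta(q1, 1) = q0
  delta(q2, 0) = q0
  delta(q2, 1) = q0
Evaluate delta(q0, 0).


Looking up transition function:
delta(q0, 0) in the table
Row: q0, Column: 0
Result: q1

q1


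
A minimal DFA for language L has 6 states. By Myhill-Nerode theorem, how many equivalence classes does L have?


Myhill-Nerode theorem:
Number of equivalence classes = number of states in minimal DFA
Minimal DFA states = 6
Therefore equivalence classes = 6

6


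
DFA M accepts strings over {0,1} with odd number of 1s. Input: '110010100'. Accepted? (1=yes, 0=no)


DFA has 2 states: q_even (start, accept=no) and q_odd
Processing string '110010100' character by character:
  Position 0: read '1', 1-count=1 -> q_odd
  Position 1: read '1', 1-count=2 -> q_even
  Position 2: read '0', 1-count=2 -> q_even (no change)
  Position 3: read '0', 1-count=2 -> q_even (no change)
  Position 4: read '1', 1-count=3 -> q_odd
  Position 5: read '0', 1-count=3 -> q_odd (no change)
  Position 6: read '1', 1-count=4 -> q_even
  Position 7: read '0', 1-count=4 -> q_even (no change)
  Position 8: read '0', 1-count=4 -> q_even (no change)
Final state: q_even, total 1s = 4 (even); the DFA requires an odd count -> reject

0


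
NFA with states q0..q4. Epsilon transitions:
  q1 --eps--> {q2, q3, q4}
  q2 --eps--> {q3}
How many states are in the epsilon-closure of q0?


Starting from q0
Initialize closure = {q0}
q0 has no outgoing epsilon transitions -> nothing to add
Final closure: {q0}
Size = 1

1


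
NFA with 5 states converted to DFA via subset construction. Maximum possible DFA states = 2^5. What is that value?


NFA has 5 states
Subset construction: each DFA state = subset of NFA states
Maximum subsets = 2^5
2^5 = 32

32


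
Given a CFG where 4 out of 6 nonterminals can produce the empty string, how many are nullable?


Nonterminals: {S, A, B, C, D, E}
A nonterminal is nullable if it can derive epsilon
Counting nullable nonterminals: 4
Total nullable = 4

4


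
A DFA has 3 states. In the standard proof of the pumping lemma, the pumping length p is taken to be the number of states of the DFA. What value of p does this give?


Pumping lemma for regular languages (standard proof):
Take p = |Q|, the number of DFA states.
Any string of length >= |Q| passes through |Q|+1 states while reading its first |Q| symbols,
so by pigeonhole some state repeats, giving the loop that can be pumped.
Here |Q| = 3
Therefore the proof uses p = 3

3


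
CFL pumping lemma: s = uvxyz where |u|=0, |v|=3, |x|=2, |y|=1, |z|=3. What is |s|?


|s| = |u| + |v| + |x| + |y| + |z|
= 0 + 3 + 2 + 1 + 3
= 3 + 2 + 4
= 5 + 4
= 9

9


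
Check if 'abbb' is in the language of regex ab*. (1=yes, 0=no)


Pattern: ab*
String: 'abbb'
Pattern requires: exactly one 'a' followed by zero or more 'b's
First char is 'a' -> OK
Rest 'bbb': all b's? Yes
Result: 1

1


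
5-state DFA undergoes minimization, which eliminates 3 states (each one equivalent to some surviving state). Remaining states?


Original DFA: 5 states
Redundant states removed: 3
Minimized states = original - removed
= 5 - 3
= 2

2


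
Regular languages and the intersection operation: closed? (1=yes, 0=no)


Regular languages are closed under all standard operations:
- Union: Yes (product construction)
- Intersection: Yes (product construction)
- Complement: Yes (swap accept/reject)
- Concatenation: Yes (NFA construction)
Operation: intersection -> Closed

1


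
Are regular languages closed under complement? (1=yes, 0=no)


Regular languages are closed under:
- Union (DFA product construction)
- Intersection (DFA product construction)
- Complement (swap accept/reject states)
- Concatenation (NFA construction)
- Kleene star (NFA construction)
complement is in this list
Therefore: closed

1


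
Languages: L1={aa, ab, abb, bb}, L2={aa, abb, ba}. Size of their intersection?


L1 = {aa, ab, abb, bb}
L2 = {aa, abb, ba}
Checking each string in L1 against L2:
  'aa': in L2? Yes
  'ab': in L2? No
  'abb': in L2? Yes
  'bb': in L2? No
Intersection = {aa, abb}
|L1 ∩ L2| = 2

2


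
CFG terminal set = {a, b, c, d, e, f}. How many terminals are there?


Terminal symbols: a, b, c, d, e, f
Counting each: a (#1), b (#2), c (#3), d (#4), e (#5), f (#6)
Total = 6

6


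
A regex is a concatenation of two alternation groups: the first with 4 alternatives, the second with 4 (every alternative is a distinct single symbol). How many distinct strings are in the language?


First group: 4 alternatives
Second group: 4 alternatives
Concatenation: each choice from group 1 pairs with each from group 2
Total = 4 x 4 = 16

16


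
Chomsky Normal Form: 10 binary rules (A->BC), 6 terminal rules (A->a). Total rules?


CNF allows two rule forms:
  A -> BC (binary): 10 rules
  A -> a (terminal): 6 rules
Total = 10 + 6 = 16

16


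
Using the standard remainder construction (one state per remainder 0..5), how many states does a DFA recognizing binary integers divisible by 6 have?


Divisibility by 6 is tracked via the remainder mod 6: 0, 1, ..., 5
The construction assigns one state to each remainder
Number of remainders = 6

6


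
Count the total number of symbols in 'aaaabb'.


String: 'aaaabb'
Counting characters:
  'a' appears 4 time(s)
  'b' appears 2 time(s)
Total length = 4 + 2 = 6

6


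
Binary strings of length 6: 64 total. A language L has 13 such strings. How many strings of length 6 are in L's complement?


Alphabet: {0,1}
String length: 6
Total strings of length 6 = 2^6 = 64
Strings in L = 13
Complement = total - |L|
= 64 - 13
= 51

51


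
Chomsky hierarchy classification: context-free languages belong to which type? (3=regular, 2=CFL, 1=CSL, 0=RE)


Chomsky hierarchy levels:
  Type 3: Regular (DFA/NFA/regex)
  Type 2: Context-free (PDA)
  Type 1: Context-sensitive
  Type 0: Recursively enumerable (TM)
'context-free' corresponds to Type 2

2


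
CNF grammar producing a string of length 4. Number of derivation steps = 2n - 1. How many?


Chomsky Normal Form derivation:
String length n = 4
Each step either:
  - Splits a nonterminal into two (n-1 such steps)
  - Converts a nonterminal to terminal (n such steps)
Total = (n-1) + n = 2n - 1
= 2(4) - 1
= 8 - 1
= 7

7


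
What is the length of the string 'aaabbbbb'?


String: 'aaabbbbb'
Counting characters:
  'a' appears 3 time(s)
  'b' appears 5 time(s)
Total length = 3 + 5 = 8

8


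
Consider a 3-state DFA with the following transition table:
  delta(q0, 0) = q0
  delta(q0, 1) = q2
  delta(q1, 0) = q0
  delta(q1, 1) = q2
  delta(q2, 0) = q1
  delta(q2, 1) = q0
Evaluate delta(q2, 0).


Looking up transition function:
delta(q2, 0) in the table
Row: q2, Column: 0
Result: q1

q1


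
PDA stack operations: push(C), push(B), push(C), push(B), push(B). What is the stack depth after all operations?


Tracing stack operations:
  push(C) -> stack = [C], depth=1
  push(B) -> stack = [C,B], depth=2
  push(C) -> stack = [C,B,C], depth=3
  push(B) -> stack = [C,B,C,B], depth=4
  push(B) -> stack = [C,B,C,B,B], depth=5
Final depth = 5

5


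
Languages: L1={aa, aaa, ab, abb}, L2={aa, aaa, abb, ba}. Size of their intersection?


L1 = {aa, aaa, ab, abb}
L2 = {aa, aaa, abb, ba}
Checking each string in L1 against L2:
  'aa': in L2? Yes
  'aaa': in L2? Yes
  'ab': in L2? No
  'abb': in L2? Yes
Intersection = {aa, aaa, abb}
|L1 ∩ L2| = 3

3


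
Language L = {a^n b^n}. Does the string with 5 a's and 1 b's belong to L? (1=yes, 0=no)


Language requires equal numbers of a's and b's
PDA pushes for each 'a', pops for each 'b'
Number of a's = 5
Number of b's = 1
5 != 1 -> Reject

0


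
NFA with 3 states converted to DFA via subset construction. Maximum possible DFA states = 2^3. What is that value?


NFA has 3 states
Subset construction: each DFA state = subset of NFA states
Maximum subsets = 2^3
2^3 = 8

8


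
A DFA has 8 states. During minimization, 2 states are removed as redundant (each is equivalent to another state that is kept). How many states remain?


Original DFA: 8 states
Redundant states removed: 2
Minimized states = original - removed
= 8 - 2
= 6

6


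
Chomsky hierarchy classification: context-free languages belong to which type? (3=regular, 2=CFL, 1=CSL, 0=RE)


Chomsky hierarchy levels:
  Type 3: Regular (DFA/NFA/regex)
  Type 2: Context-free (PDA)
  Type 1: Context-sensitive
  Type 0: Recursively enumerable (TM)
'context-free' corresponds to Type 2

2


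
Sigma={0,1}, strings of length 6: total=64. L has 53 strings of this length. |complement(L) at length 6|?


Alphabet: {0,1}
String length: 6
Total strings of length 6 = 2^6 = 64
Strings in L = 53
Complement = total - |L|
= 64 - 53
= 11

11


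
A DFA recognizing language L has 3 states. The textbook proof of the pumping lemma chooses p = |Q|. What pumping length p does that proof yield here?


Pumping lemma for regular languages (standard proof):
Take p = |Q|, the number of DFA states.
Any string of length >= |Q| passes through |Q|+1 states while reading its first |Q| symbols,
so by pigeonhole some state repeats, giving the loop that can be pumped.
Here |Q| = 3
Therefore the proof uses p = 3

3


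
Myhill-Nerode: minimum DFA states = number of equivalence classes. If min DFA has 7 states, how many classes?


Myhill-Nerode theorem:
Number of equivalence classes = number of states in minimal DFA
Minimal DFA states = 7
Therefore equivalence classes = 7

7


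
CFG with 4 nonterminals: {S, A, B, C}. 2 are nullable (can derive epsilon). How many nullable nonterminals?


Nonterminals: {S, A, B, C}
A nonterminal is nullable if it can derive epsilon
Counting nullable nonterminals: 2
Total nullable = 2

2


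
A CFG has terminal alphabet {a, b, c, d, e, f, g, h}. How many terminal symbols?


Terminal symbols: a, b, c, d, e, f, g, h
Counting each: a (#1), b (#2), c (#3), d (#4), e (#5), f (#6), g (#7), h (#8)
Total = 8

8


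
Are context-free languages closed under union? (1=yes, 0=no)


CFL closure properties:
  Closed under: union, concatenation, Kleene star
  NOT closed under: intersection, complement
Operation 'union' is in closed list -> Yes (closed)

1


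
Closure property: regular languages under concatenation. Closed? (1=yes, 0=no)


Regular languages are closed under:
- Union (DFA product construction)
- Intersection (DFA product construction)
- Complement (swap accept/reject states)
- Concatenation (NFA construction)
- Kleene star (NFA construction)
concatenation is in this list
Therefore: closed

1


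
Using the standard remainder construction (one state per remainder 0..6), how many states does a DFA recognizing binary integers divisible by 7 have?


Divisibility by 7 is tracked via the remainder mod 7: 0, 1, ..., 6
The construction assigns one state to each remainder
Number of remainders = 7

7


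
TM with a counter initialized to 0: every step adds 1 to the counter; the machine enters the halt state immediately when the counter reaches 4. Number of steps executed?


Counter starts at 0. Counting sequence:
  Step 1: counter = 1
  Step 2: counter = 2
  Step 3: counter = 3
  Step 4: counter = 4
Counter reached 4 -> halt
Total steps = 4

4


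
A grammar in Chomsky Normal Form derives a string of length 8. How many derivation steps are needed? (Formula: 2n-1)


Chomsky Normal Form derivation:
String length n = 8
Each step either:
  - Splits a nonterminal into two (n-1 such steps)
  - Converts a nonterminal to terminal (n such steps)
Total = (n-1) + n = 2n - 1
= 2(8) - 1
= 16 - 1
= 15

15


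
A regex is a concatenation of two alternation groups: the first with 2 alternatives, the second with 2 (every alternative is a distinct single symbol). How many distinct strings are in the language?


First group: 2 alternatives
Second group: 2 alternatives
Concatenation: each choice from group 1 pairs with each from group 2
Total = 2 x 2 = 4

4


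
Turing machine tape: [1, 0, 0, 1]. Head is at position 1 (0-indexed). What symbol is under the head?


Tape: [1, 0, 0, 1]
Positions: 0 1 2 3
Values:    1 0 0 1
Head at position 1
tape[1] = 0

0


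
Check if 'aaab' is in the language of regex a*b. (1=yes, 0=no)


Pattern: a*b
String: 'aaab'
Pattern requires: zero or more 'a's followed by exactly one 'b'
Found 3 leading 'a's
Remaining: 'b'
Remaining is exactly 'b' -> match
Result: 1

1


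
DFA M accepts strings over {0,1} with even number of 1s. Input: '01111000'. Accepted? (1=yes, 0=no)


DFA has 2 states: q_even (start, accept=yes) and q_odd
Processing string '01111000' character by character:
  Position 0: read '0', 1-count=0 -> q_even (no change)
  Position 1: read '1', 1-count=1 -> q_odd
  Position 2: read '1', 1-count=2 -> q_even
  Position 3: read '1', 1-count=3 -> q_odd
  Position 4: read '1', 1-count=4 -> q_even
  Position 5: read '0', 1-count=4 -> q_even (no change)
  Position 6: read '0', 1-count=4 -> q_even (no change)
  Position 7: read '0', 1-count=4 -> q_even (no change)
Final state: q_even, total 1s = 4 (even); the DFA requires an even count -> accept

1


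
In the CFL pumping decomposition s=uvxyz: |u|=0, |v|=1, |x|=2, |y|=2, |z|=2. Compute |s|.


|s| = |u| + |v| + |x| + |y| + |z|
= 0 + 1 + 2 + 2 + 2
= 1 + 2 + 4
= 3 + 4
= 7

7


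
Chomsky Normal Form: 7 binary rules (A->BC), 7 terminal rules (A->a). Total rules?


CNF allows two rule forms:
  A -> BC (binary): 7 rules
  A -> a (terminal): 7 rules
Total = 7 + 7 = 14

14


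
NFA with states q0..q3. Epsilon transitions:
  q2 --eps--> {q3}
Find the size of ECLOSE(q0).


Starting from q0
Initialize closure = {q0}
q0 has no outgoing epsilon transitions -> nothing to add
Final closure: {q0}
Size = 1

1


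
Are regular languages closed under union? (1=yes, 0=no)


Regular languages are closed under:
- Union (DFA product construction)
- Intersection (DFA product construction)
- Complement (swap accept/reject states)
- Concatenation (NFA construction)
- Kleene star (NFA construction)
union is in this list
Therefore: closed

1


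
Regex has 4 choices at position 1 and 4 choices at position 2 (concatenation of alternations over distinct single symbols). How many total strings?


First group: 4 alternatives
Second group: 4 alternatives
Concatenation: each choice from group 1 pairs with each from group 2
Total = 4 x 4 = 16

16


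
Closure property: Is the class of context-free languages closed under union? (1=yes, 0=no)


CFL closure properties:
  Closed under: union, concatenation, Kleene star
  NOT closed under: intersection, complement
Operation 'union' is in closed list -> Yes (closed)

1


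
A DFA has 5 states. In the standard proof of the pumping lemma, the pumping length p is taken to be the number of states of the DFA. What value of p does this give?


Pumping lemma for regular languages (standard proof):
Take p = |Q|, the number of DFA states.
Any string of length >= |Q| passes through |Q|+1 states while reading its first |Q| symbols,
so by pigeonhole some state repeats, giving the loop that can be pumped.
Here |Q| = 5
Therefore the proof uses p = 5

5


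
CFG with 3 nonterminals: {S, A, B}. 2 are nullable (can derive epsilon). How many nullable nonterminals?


Nonterminals: {S, A, B}
A nonterminal is nullable if it can derive epsilon
Counting nullable nonterminals: 2
Total nullable = 2

2


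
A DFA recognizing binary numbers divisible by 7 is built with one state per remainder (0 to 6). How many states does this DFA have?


Divisibility by 7 is tracked via the remainder mod 7: 0, 1, ..., 6
The construction assigns one state to each remainder
Number of remainders = 7

7


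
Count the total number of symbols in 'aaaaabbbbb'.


String: 'aaaaabbbbb'
Counting characters:
  'a' appears 5 time(s)
  'b' appears 5 time(s)
Total length = 5 + 5 = 10

10


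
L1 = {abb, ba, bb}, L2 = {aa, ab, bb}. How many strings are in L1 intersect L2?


L1 = {abb, ba, bb}
L2 = {aa, ab, bb}
Checking each string in L1 against L2:
  'abb': in L2? No
  'ba': in L2? No
  'bb': in L2? Yes
Intersection = {bb}
|L1 ∩ L2| = 1

1


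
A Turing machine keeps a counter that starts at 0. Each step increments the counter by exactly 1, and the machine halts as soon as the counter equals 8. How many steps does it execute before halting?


Counter starts at 0. Counting sequence:
  Step 1: counter = 1
  Step 2: counter = 2
  Step 3: counter = 3
  Step 4: counter = 4
  Step 5: counter = 5
  Step 6: counter = 6
  Step 7: counter = 7
  Step 8: counter = 8
Counter reached 8 -> halt
Total steps = 8

8


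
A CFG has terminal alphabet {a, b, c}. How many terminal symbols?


Terminal symbols: a, b, c
Counting each: a (#1), b (#2), c (#3)
Total = 3

3


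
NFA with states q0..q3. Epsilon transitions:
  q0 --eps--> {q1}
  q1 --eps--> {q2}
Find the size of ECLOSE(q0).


Starting from q0
Initialize closure = {q0}
Follow epsilon from q0 -> add q1
Follow epsilon from q1 -> add q2
Final closure: {q0, q1, q2}
Size = 3

3


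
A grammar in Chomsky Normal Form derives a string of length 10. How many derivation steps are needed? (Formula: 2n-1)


Chomsky Normal Form derivation:
String length n = 10
Each step either:
  - Splits a nonterminal into two (n-1 such steps)
  - Converts a nonterminal to terminal (n such steps)
Total = (n-1) + n = 2n - 1
= 2(10) - 1
= 20 - 1
= 19

19


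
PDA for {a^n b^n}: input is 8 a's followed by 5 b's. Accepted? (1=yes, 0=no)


Language requires equal numbers of a's and b's
PDA pushes for each 'a', pops for each 'b'
Number of a's = 8
Number of b's = 5
8 != 5 -> Reject

0


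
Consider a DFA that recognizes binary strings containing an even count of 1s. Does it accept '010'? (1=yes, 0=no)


DFA has 2 states: q_even (start, accept=yes) and q_odd
Processing string '010' character by character:
  Position 0: read '0', 1-count=0 -> q_even (no change)
  Position 1: read '1', 1-count=1 -> q_odd
  Position 2: read '0', 1-count=1 -> q_odd (no change)
Final state: q_odd, total 1s = 1 (odd); the DFA requires an even count -> reject

0


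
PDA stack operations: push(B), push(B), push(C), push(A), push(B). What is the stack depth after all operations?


Tracing stack operations:
  push(B) -> stack = [B], depth=1
  push(B) -> stack = [B,B], depth=2
  push(C) -> stack = [B,B,C], depth=3
  push(A) -> stack = [B,B,C,A], depth=4
  push(B) -> stack = [B,B,C,A,B], depth=5
Final depth = 5

5


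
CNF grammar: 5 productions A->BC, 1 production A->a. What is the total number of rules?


CNF allows two rule forms:
  A -> BC (binary): 5 rules
  A -> a (terminal): 1 rule
Total = 5 + 1 = 6

6


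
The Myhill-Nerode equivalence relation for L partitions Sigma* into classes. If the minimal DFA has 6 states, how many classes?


Myhill-Nerode theorem:
Number of equivalence classes = number of states in minimal DFA
Minimal DFA states = 6
Therefore equivalence classes = 6

6


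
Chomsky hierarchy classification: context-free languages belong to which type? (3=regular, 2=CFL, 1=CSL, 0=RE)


Chomsky hierarchy levels:
  Type 3: Regular (DFA/NFA/regex)
  Type 2: Context-free (PDA)
  Type 1: Context-sensitive
  Type 0: Recursively enumerable (TM)
'context-free' corresponds to Type 2

2


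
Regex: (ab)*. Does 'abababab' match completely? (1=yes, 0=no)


Pattern: (ab)*
String: 'abababab'
Pattern requires: zero or more repetitions of 'ab'
Pairs: ['ab', 'ab', 'ab', 'ab']
All pairs are 'ab'? Yes
Result: 1

1


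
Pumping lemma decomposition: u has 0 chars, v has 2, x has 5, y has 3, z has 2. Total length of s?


|s| = |u| + |v| + |x| + |y| + |z|
= 0 + 2 + 5 + 3 + 2
= 2 + 5 + 5
= 7 + 5
= 12

12


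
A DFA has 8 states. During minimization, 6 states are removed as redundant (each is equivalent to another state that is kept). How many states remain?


Original DFA: 8 states
Redundant states removed: 6
Minimized states = original - removed
= 8 - 6
= 2

2


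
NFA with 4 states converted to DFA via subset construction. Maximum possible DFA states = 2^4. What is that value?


NFA has 4 states
Subset construction: each DFA state = subset of NFA states
Maximum subsets = 2^4
2^4 = 16

16
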